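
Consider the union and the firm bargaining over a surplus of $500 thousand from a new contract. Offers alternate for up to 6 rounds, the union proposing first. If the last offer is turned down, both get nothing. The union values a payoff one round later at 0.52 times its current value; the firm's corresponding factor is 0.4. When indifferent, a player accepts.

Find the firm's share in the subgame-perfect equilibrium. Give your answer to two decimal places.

Round 6 (the firm proposes): rejection yields 0 for the union; the firm offers 0 and keeps 500.
Round 5 (the union proposes): the firm can get 500 next round, worth 0.4 × 500 = 200 now. The union offers 200 and keeps 500 − 200 = 300.
Round 4 (the firm proposes): the union can get 300 next round, worth 0.52 × 300 = 156 now; the firm offers that and keeps 344.
Round 3 (the union proposes): the firm can get 344 next round, worth 0.4 × 344 = 137.6 now. The union offers 137.6 and keeps 500 − 137.6 = 362.4.
Round 2 (the firm proposes): the union can get 362.4 next round, worth 0.52 × 362.4 = 188.448 now; the firm offers that and keeps 311.552.
Round 1 (the union proposes): the firm can get 311.552 next round, worth 0.4 × 311.552 = 124.6208 now; the union offers that and keeps 375.3792.

124.62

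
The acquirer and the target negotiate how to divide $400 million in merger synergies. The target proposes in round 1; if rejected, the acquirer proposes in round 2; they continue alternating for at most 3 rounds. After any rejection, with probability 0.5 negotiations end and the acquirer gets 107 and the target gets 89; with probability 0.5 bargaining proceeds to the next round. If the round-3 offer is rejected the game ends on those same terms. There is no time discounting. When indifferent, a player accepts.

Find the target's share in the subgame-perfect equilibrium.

242

Round 3 (the target proposes): the acquirer gets 107 if talks fail, so the target offers 107 and keeps 293.
Round 2 (the acquirer proposes): rejecting gives the target an expected 0.5 × 293 + 0.5 × 89 = 191. The acquirer offers 191 and keeps 400 − 191 = 209.
Round 1 (the target proposes): rejecting gives the acquirer an expected 0.5 × 209 + 0.5 × 107 = 158. The target offers 158 and keeps 400 − 158 = 242.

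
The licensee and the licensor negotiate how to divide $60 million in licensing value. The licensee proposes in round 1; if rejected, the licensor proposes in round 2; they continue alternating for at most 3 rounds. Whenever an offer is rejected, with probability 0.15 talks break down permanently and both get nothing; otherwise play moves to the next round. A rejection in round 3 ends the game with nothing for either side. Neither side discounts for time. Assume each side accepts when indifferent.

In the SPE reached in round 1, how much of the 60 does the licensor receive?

By backward induction:
Round 3 (the licensee proposes): the licensor will accept anything ≥ 0, so the licensee offers 0 and keeps 60.
Round 2 (the licensor proposes): rejecting gives the licensee an expected 0.85 × 60 = 51. The licensor offers 51 and keeps 60 − 51 = 9.
Round 1 (the licensee proposes): rejecting gives the licensor an expected 0.85 × 9 = 7.65, so the licensee offers 7.65, keeping 52.35.

7.65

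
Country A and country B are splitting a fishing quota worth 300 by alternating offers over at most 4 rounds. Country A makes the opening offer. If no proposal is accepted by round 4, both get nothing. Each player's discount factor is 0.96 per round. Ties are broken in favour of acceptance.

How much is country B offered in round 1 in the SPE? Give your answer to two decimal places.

276.94

Round 4 (country B proposes): country A will accept anything ≥ 0, so country B offers 0 and keeps 300.
Round 3 (country A proposes): country B can get 300 next round, worth 0.96 × 300 = 288 now, so country A offers 288, keeping 12.
Round 2 (country B proposes): country A can get 12 next round, worth 0.96 × 12 = 11.52 now, so country B offers 11.52, keeping 288.48.
Round 1 (country A proposes): country B can get 288.48 next round, worth 0.96 × 288.48 = 276.9408 now. Country A offers 276.9408 and keeps 300 − 276.9408 = 23.0592.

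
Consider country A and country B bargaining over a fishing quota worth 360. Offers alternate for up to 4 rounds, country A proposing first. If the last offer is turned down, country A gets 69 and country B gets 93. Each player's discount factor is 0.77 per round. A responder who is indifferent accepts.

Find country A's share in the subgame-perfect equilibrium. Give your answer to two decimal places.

Round 4 (country B proposes): country A gets 69 if talks fail, so country B offers 69 and keeps 291.
Round 3 (country A proposes): country B can get 291 next round, worth 0.77 × 291 = 224.07 now. Country A offers 224.07 and keeps 360 − 224.07 = 135.93.
Round 2 (country B proposes): country A can get 135.93 next round, worth 0.77 × 135.93 = 104.6661 now; country B offers that and keeps 255.3339.
Round 1 (country A proposes): country B can get 255.3339 next round, worth 0.77 × 255.3339 = 196.607103 now, so country A offers 196.607103, keeping 163.392897.

163.39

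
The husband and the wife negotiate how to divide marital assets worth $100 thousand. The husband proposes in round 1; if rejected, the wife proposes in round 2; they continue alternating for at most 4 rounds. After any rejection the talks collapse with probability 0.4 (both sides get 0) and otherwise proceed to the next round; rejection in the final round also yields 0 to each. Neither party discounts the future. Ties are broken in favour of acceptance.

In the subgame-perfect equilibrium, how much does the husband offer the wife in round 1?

Round 4 (the wife proposes): the husband will accept anything ≥ 0, so the wife offers 0 and keeps 100.
Round 3 (the husband proposes): rejecting gives the wife an expected 0.6 × 100 = 60. The husband offers 60 and keeps 100 − 60 = 40.
Round 2 (the wife proposes): rejecting gives the husband an expected 0.6 × 40 = 24, so the wife offers 24, keeping 76.
Round 1 (the husband proposes): rejecting gives the wife an expected 0.6 × 76 = 45.6. The husband offers 45.6 and keeps 100 − 45.6 = 54.4.

45.6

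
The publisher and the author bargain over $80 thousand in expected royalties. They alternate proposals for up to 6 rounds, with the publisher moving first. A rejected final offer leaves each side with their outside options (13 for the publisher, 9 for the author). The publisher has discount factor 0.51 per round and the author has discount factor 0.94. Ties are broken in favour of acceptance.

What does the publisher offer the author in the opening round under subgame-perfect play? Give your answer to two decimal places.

Solve by backward induction from round 6.
Round 6 (the author proposes): the publisher gets 13 if talks fail, so the author offers 13 and keeps 67.
Round 5 (the publisher proposes): the author can get 67 next round, worth 0.94 × 67 = 62.98 now. The publisher offers 62.98 and keeps 80 − 62.98 = 17.02.
Round 4 (the author proposes): the publisher can get 17.02 next round, worth 0.51 × 17.02 = 8.6802 now; the author offers that and keeps 71.3198.
Round 3 (the publisher proposes): the author can get 71.3198 next round, worth 0.94 × 71.3198 = 67.040612 now, so the publisher offers 67.040612, keeping 12.959388.
Round 2 (the author proposes): the publisher can get 12.959388 next round, worth 0.51 × 12.959388 = 6.60928788 now, so the author offers 6.60928788, keeping 73.39071212.
Round 1 (the publisher proposes): the author can get 73.39071212 next round, worth 0.94 × 73.39071212 = 68.9872693928 now, so the publisher offers 68.9872693928, keeping 11.0127306072.

68.99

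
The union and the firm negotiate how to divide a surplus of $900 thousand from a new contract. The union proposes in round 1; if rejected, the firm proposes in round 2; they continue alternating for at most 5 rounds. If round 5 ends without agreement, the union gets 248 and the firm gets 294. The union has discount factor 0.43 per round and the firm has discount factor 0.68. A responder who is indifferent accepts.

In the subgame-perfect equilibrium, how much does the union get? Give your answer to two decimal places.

424.02

Round 5 (the union proposes): the firm gets 294 if talks fail, so the union offers 294 and keeps 606.
Round 4 (the firm proposes): the union can get 606 next round, worth 0.43 × 606 = 260.58 now. The firm offers 260.58 and keeps 900 − 260.58 = 639.42.
Round 3 (the union proposes): the firm can get 639.42 next round, worth 0.68 × 639.42 = 434.8056 now, so the union offers 434.8056, keeping 465.1944.
Round 2 (the firm proposes): the union can get 465.1944 next round, worth 0.43 × 465.1944 = 200.033592 now. The firm offers 200.033592 and keeps 900 − 200.033592 = 699.966408.
Round 1 (the union proposes): the firm can get 699.966408 next round, worth 0.68 × 699.966408 = 475.97715744 now, so the union offers 475.97715744, keeping 424.02284256.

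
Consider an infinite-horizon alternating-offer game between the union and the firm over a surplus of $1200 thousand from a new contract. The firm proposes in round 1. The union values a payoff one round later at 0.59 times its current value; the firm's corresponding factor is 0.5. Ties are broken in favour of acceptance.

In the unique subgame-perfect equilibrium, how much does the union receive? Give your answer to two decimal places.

502.13

Let x be the firm's share when the firm proposes and y be the union's share when the union proposes.
The union accepts iff offered ≥ 0.59·y, so x = 1200 − 0.59y. Symmetrically y = 1200 − 0.5x.
Substituting: x = 1200 − 0.59(1200 − 0.5x), giving x(1 − 0.5·0.59) = 1200(1 − 0.59).
So x = 1200 × 0.41 / 0.705 ≈ 697.8723, and the union receives 1200 − x ≈ 502.1277.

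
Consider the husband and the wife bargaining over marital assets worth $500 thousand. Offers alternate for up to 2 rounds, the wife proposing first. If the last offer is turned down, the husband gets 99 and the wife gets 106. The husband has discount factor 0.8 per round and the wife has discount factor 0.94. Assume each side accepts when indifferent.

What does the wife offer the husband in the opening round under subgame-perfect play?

315.2

Round 2 (the husband proposes): the wife gets 106 if talks fail, so the husband offers 106 and keeps 394.
Round 1 (the wife proposes): the husband can get 394 next round, worth 0.8 × 394 = 315.2 now. The wife offers 315.2 and keeps 500 − 315.2 = 184.8.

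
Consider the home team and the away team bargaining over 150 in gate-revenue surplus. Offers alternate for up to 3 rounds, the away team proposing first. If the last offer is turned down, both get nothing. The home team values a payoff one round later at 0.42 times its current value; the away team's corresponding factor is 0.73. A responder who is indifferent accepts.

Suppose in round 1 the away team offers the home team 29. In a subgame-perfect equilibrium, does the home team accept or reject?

Round 3 (the away team proposes): the home team will accept anything ≥ 0, so the away team offers 0 and keeps 150.
Round 2 (the home team proposes): the away team can get 150 next round, worth 0.73 × 150 = 109.5 now; the home team offers that and keeps 40.5.
So by rejecting in round 1, the home team gets 40.5 next round, worth 0.42 × 40.5 = 17.01 now.
Offer 29 ≥ 17.01, so the home team accepts.

Accept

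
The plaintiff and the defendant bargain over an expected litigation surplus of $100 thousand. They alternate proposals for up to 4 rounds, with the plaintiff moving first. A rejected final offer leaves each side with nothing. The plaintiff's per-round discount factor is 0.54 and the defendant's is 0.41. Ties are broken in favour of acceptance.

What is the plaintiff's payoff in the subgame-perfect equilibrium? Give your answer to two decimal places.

72.06

Round 4 (the defendant proposes): the plaintiff will accept anything ≥ 0, so the defendant offers 0 and keeps 100.
Round 3 (the plaintiff proposes): the defendant can get 100 next round, worth 0.41 × 100 = 41 now; the plaintiff offers that and keeps 59.
Round 2 (the defendant proposes): the plaintiff can get 59 next round, worth 0.54 × 59 = 31.86 now; the defendant offers that and keeps 68.14.
Round 1 (the plaintiff proposes): the defendant can get 68.14 next round, worth 0.41 × 68.14 = 27.9374 now. The plaintiff offers 27.9374 and keeps 100 − 27.9374 = 72.0626.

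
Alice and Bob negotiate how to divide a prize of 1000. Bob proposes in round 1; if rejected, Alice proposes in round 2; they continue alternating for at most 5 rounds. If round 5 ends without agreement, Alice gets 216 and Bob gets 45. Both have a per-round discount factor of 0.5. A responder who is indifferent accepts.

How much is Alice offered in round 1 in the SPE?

Solve by backward induction from round 5.
Round 5 (Bob proposes): Alice gets 216 if talks fail, so Bob offers 216 and keeps 784.
Round 4 (Alice proposes): Bob can get 784 next round, worth 0.5 × 784 = 392 now. Alice offers 392 and keeps 1000 − 392 = 608.
Round 3 (Bob proposes): Alice can get 608 next round, worth 0.5 × 608 = 304 now. Bob offers 304 and keeps 1000 − 304 = 696.
Round 2 (Alice proposes): Bob can get 696 next round, worth 0.5 × 696 = 348 now. Alice offers 348 and keeps 1000 − 348 = 652.
Round 1 (Bob proposes): Alice can get 652 next round, worth 0.5 × 652 = 326 now; Bob offers that and keeps 674.

326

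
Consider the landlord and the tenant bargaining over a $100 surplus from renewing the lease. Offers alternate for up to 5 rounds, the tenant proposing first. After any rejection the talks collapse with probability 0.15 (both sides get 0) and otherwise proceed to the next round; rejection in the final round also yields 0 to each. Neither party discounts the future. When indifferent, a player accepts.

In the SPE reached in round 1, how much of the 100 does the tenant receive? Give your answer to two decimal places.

78.04

Round 5 (the tenant proposes): the landlord will accept anything ≥ 0, so the tenant offers 0 and keeps 100.
Round 4 (the landlord proposes): rejecting gives the tenant an expected 0.85 × 100 = 85, so the landlord offers 85, keeping 15.
Round 3 (the tenant proposes): rejecting gives the landlord an expected 0.85 × 15 = 12.75, so the tenant offers 12.75, keeping 87.25.
Round 2 (the landlord proposes): rejecting gives the tenant an expected 0.85 × 87.25 = 74.1625. The landlord offers 74.1625 and keeps 100 − 74.1625 = 25.8375.
Round 1 (the tenant proposes): rejecting gives the landlord an expected 0.85 × 25.8375 = 21.961875, so the tenant offers 21.961875, keeping 78.038125.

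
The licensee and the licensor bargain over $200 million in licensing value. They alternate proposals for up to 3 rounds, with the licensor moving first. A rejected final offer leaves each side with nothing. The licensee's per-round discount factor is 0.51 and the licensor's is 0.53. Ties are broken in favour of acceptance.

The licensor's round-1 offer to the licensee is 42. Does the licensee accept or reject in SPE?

Work out the licensee's continuation value if the offer is rejected.
Round 3 (the licensor proposes): the licensee will accept anything ≥ 0, so the licensor offers 0 and keeps 200.
Round 2 (the licensee proposes): the licensor can get 200 next round, worth 0.53 × 200 = 106 now, so the licensee offers 106, keeping 94.
So by rejecting in round 1, the licensee gets 94 next round, worth 0.51 × 94 = 47.94 now.
Offer 42 < 47.94, so the licensee rejects.

Reject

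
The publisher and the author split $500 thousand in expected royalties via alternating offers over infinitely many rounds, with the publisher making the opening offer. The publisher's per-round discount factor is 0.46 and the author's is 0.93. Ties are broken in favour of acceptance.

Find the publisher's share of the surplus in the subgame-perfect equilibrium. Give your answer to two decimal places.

61.17

Let x be the publisher's share when the publisher proposes and y be the author's share when the author proposes.
The author accepts iff offered ≥ 0.93·y, so x = 500 − 0.93y. Symmetrically y = 500 − 0.46x.
Substituting: x = 500 − 0.93(500 − 0.46x), giving x(1 − 0.46·0.93) = 500(1 − 0.93).
So x = 500 × 0.07 / 0.5722 ≈ 61.1674, and the author receives 500 − x ≈ 438.8326.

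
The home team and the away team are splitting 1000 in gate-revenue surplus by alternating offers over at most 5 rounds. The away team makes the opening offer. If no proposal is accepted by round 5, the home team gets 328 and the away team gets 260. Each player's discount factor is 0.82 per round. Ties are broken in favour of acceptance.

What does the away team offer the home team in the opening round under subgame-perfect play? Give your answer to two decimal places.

395.14

Round 5 (the away team proposes): the home team gets 328 if talks fail, so the away team offers 328 and keeps 672.
Round 4 (the home team proposes): the away team can get 672 next round, worth 0.82 × 672 = 551.04 now. The home team offers 551.04 and keeps 1000 − 551.04 = 448.96.
Round 3 (the away team proposes): the home team can get 448.96 next round, worth 0.82 × 448.96 = 368.1472 now; the away team offers that and keeps 631.8528.
Round 2 (the home team proposes): the away team can get 631.8528 next round, worth 0.82 × 631.8528 = 518.119296 now, so the home team offers 518.119296, keeping 481.880704.
Round 1 (the away team proposes): the home team can get 481.880704 next round, worth 0.82 × 481.880704 = 395.14217728 now. The away team offers 395.14217728 and keeps 1000 − 395.14217728 = 604.85782272.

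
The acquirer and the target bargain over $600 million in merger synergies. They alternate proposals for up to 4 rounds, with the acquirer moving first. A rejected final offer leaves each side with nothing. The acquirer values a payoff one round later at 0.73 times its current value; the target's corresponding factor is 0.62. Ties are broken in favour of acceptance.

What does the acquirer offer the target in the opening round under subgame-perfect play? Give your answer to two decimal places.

Round 4 (the target proposes): rejection yields 0 for the acquirer; the target offers 0 and keeps 600.
Round 3 (the acquirer proposes): the target can get 600 next round, worth 0.62 × 600 = 372 now. The acquirer offers 372 and keeps 600 − 372 = 228.
Round 2 (the target proposes): the acquirer can get 228 next round, worth 0.73 × 228 = 166.44 now, so the target offers 166.44, keeping 433.56.
Round 1 (the acquirer proposes): the target can get 433.56 next round, worth 0.62 × 433.56 = 268.8072 now, so the acquirer offers 268.8072, keeping 331.1928.

268.81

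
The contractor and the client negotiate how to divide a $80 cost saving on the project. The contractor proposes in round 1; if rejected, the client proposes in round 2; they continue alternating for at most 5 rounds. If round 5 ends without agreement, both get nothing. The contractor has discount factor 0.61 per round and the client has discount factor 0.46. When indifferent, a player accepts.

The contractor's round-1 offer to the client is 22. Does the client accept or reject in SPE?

Accept

Round 5 (the contractor proposes): rejection yields 0 for the client; the contractor offers 0 and keeps 80.
Round 4 (the client proposes): the contractor can get 80 next round, worth 0.61 × 80 = 48.8 now; the client offers that and keeps 31.2.
Round 3 (the contractor proposes): the client can get 31.2 next round, worth 0.46 × 31.2 = 14.352 now; the contractor offers that and keeps 65.648.
Round 2 (the client proposes): the contractor can get 65.648 next round, worth 0.61 × 65.648 = 40.04528 now, so the client offers 40.04528, keeping 39.95472.
So by rejecting in round 1, the client gets 39.95472 next round, worth 0.46 × 39.95472 = 18.3791712 now.
Offer 22 ≥ 18.3791712, so the client accepts.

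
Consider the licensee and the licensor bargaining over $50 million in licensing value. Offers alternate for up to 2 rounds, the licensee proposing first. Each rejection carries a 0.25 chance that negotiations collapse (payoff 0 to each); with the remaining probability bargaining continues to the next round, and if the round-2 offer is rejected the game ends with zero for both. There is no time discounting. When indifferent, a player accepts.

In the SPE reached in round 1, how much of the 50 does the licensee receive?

12.5

Round 2 (the licensor proposes): rejection yields 0 for the licensee; the licensor offers 0 and keeps 50.
Round 1 (the licensee proposes): rejecting gives the licensor an expected 0.75 × 50 = 37.5. The licensee offers 37.5 and keeps 50 − 37.5 = 12.5.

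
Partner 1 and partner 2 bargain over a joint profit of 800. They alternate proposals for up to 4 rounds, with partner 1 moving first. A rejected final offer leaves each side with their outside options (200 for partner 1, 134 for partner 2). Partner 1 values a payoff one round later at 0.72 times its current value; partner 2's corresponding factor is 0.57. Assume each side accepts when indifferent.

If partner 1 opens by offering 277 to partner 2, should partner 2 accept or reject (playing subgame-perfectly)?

Round 4 (partner 2 proposes): partner 1 gets 200 if talks fail, so partner 2 offers 200 and keeps 600.
Round 3 (partner 1 proposes): partner 2 can get 600 next round, worth 0.57 × 600 = 342 now, so partner 1 offers 342, keeping 458.
Round 2 (partner 2 proposes): partner 1 can get 458 next round, worth 0.72 × 458 = 329.76 now. Partner 2 offers 329.76 and keeps 800 − 329.76 = 470.24.
So by rejecting in round 1, partner 2 gets 470.24 next round, worth 0.57 × 470.24 = 268.0368 now.
Offer 277 ≥ 268.0368, so partner 2 accepts.

Accept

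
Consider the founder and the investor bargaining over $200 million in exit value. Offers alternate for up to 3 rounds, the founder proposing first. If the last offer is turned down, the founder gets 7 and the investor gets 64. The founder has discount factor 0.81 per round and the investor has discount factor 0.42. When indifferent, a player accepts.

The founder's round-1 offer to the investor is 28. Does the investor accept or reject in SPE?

Work out the investor's continuation value if the offer is rejected.
Round 3 (the founder proposes): the investor gets 64 if talks fail, so the founder offers 64 and keeps 136.
Round 2 (the investor proposes): the founder can get 136 next round, worth 0.81 × 136 = 110.16 now, so the investor offers 110.16, keeping 89.84.
So by rejecting in round 1, the investor gets 89.84 next round, worth 0.42 × 89.84 = 37.7328 now.
Offer 28 < 37.7328, so the investor rejects.

Reject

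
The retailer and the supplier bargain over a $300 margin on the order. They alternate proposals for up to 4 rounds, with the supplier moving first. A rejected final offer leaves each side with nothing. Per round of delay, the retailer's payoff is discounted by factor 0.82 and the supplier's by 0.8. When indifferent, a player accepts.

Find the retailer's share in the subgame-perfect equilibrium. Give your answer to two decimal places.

Round 4 (the retailer proposes): the supplier will accept anything ≥ 0, so the retailer offers 0 and keeps 300.
Round 3 (the supplier proposes): the retailer can get 300 next round, worth 0.82 × 300 = 246 now, so the supplier offers 246, keeping 54.
Round 2 (the retailer proposes): the supplier can get 54 next round, worth 0.8 × 54 = 43.2 now. The retailer offers 43.2 and keeps 300 − 43.2 = 256.8.
Round 1 (the supplier proposes): the retailer can get 256.8 next round, worth 0.82 × 256.8 = 210.576 now, so the supplier offers 210.576, keeping 89.424.

210.58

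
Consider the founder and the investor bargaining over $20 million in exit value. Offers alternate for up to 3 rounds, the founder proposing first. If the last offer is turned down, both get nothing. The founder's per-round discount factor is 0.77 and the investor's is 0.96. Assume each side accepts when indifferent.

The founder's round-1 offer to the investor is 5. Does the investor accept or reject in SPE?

Accept

Work out the investor's continuation value if the offer is rejected.
Round 3 (the founder proposes): the investor will accept anything ≥ 0, so the founder offers 0 and keeps 20.
Round 2 (the investor proposes): the founder can get 20 next round, worth 0.77 × 20 = 15.4 now; the investor offers that and keeps 4.6.
So by rejecting in round 1, the investor gets 4.6 next round, worth 0.96 × 4.6 = 4.416 now.
Offer 5 ≥ 4.416, so the investor accepts.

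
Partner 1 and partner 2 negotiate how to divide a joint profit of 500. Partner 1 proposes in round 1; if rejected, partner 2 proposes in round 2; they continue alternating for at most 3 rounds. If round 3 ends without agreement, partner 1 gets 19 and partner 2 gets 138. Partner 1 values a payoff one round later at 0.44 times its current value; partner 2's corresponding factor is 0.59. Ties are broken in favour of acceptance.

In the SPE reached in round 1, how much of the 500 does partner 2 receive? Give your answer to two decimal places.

201.02

Round 3 (partner 1 proposes): partner 2 gets 138 if talks fail, so partner 1 offers 138 and keeps 362.
Round 2 (partner 2 proposes): partner 1 can get 362 next round, worth 0.44 × 362 = 159.28 now. Partner 2 offers 159.28 and keeps 500 − 159.28 = 340.72.
Round 1 (partner 1 proposes): partner 2 can get 340.72 next round, worth 0.59 × 340.72 = 201.0248 now; partner 1 offers that and keeps 298.9752.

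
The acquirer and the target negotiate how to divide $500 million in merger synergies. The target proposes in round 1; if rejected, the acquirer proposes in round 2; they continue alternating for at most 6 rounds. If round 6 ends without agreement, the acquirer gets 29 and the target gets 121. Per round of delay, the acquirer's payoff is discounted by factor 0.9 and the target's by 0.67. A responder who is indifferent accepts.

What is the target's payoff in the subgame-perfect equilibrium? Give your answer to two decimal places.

137.93

Round 6 (the acquirer proposes): the target gets 121 if talks fail, so the acquirer offers 121 and keeps 379.
Round 5 (the target proposes): the acquirer can get 379 next round, worth 0.9 × 379 = 341.1 now; the target offers that and keeps 158.9.
Round 4 (the acquirer proposes): the target can get 158.9 next round, worth 0.67 × 158.9 = 106.463 now. The acquirer offers 106.463 and keeps 500 − 106.463 = 393.537.
Round 3 (the target proposes): the acquirer can get 393.537 next round, worth 0.9 × 393.537 = 354.1833 now. The target offers 354.1833 and keeps 500 − 354.1833 = 145.8167.
Round 2 (the acquirer proposes): the target can get 145.8167 next round, worth 0.67 × 145.8167 = 97.697189 now, so the acquirer offers 97.697189, keeping 402.302811.
Round 1 (the target proposes): the acquirer can get 402.302811 next round, worth 0.9 × 402.302811 = 362.0725299 now, so the target offers 362.0725299, keeping 137.9274701.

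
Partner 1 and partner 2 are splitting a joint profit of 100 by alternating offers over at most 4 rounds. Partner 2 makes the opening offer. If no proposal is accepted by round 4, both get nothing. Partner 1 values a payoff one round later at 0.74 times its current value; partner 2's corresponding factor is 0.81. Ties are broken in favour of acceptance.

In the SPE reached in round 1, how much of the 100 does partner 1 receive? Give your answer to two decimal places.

Round 4 (partner 1 proposes): rejection yields 0 for partner 2; partner 1 offers 0 and keeps 100.
Round 3 (partner 2 proposes): partner 1 can get 100 next round, worth 0.74 × 100 = 74 now. Partner 2 offers 74 and keeps 100 − 74 = 26.
Round 2 (partner 1 proposes): partner 2 can get 26 next round, worth 0.81 × 26 = 21.06 now. Partner 1 offers 21.06 and keeps 100 − 21.06 = 78.94.
Round 1 (partner 2 proposes): partner 1 can get 78.94 next round, worth 0.74 × 78.94 = 58.4156 now, so partner 2 offers 58.4156, keeping 41.5844.

58.42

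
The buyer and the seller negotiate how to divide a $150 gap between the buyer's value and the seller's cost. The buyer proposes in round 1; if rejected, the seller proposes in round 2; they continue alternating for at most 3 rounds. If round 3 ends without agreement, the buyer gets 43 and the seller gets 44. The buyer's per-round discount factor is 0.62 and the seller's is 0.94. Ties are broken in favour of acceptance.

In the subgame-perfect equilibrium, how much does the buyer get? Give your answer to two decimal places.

70.78

Work backward from the last round.
Round 3 (the buyer proposes): the seller gets 44 if talks fail, so the buyer offers 44 and keeps 106.
Round 2 (the seller proposes): the buyer can get 106 next round, worth 0.62 × 106 = 65.72 now, so the seller offers 65.72, keeping 84.28.
Round 1 (the buyer proposes): the seller can get 84.28 next round, worth 0.94 × 84.28 = 79.2232 now. The buyer offers 79.2232 and keeps 150 − 79.2232 = 70.7768.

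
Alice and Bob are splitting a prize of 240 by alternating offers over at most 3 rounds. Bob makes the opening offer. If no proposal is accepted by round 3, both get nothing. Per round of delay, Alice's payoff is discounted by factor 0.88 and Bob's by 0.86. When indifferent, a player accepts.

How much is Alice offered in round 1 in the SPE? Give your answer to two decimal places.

Round 3 (Bob proposes): Alice will accept anything ≥ 0, so Bob offers 0 and keeps 240.
Round 2 (Alice proposes): Bob can get 240 next round, worth 0.86 × 240 = 206.4 now; Alice offers that and keeps 33.6.
Round 1 (Bob proposes): Alice can get 33.6 next round, worth 0.88 × 33.6 = 29.568 now. Bob offers 29.568 and keeps 240 − 29.568 = 210.432.

29.57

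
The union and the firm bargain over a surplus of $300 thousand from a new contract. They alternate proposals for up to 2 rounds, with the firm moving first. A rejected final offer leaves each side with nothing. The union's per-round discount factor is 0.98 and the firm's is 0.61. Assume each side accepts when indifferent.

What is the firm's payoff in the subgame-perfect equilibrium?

6

Round 2 (the union proposes): the firm will accept anything ≥ 0, so the union offers 0 and keeps 300.
Round 1 (the firm proposes): the union can get 300 next round, worth 0.98 × 300 = 294 now, so the firm offers 294, keeping 6.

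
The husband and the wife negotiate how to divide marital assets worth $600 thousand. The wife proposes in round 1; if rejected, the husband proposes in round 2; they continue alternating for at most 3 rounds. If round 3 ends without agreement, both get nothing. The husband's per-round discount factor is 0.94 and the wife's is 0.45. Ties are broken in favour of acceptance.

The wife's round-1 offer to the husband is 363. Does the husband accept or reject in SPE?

Round 3 (the wife proposes): rejection yields 0 for the husband; the wife offers 0 and keeps 600.
Round 2 (the husband proposes): the wife can get 600 next round, worth 0.45 × 600 = 270 now, so the husband offers 270, keeping 330.
So by rejecting in round 1, the husband gets 330 next round, worth 0.94 × 330 = 310.2 now.
Offer 363 ≥ 310.2, so the husband accepts.

Accept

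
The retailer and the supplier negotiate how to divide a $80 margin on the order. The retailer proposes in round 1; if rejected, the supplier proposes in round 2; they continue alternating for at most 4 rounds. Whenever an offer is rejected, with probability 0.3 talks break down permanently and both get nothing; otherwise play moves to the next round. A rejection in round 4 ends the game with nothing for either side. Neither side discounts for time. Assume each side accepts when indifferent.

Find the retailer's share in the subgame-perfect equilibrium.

Round 4 (the supplier proposes): the retailer will accept anything ≥ 0, so the supplier offers 0 and keeps 80.
Round 3 (the retailer proposes): rejecting gives the supplier an expected 0.7 × 80 = 56; the retailer offers that and keeps 24.
Round 2 (the supplier proposes): rejecting gives the retailer an expected 0.7 × 24 = 16.8. The supplier offers 16.8 and keeps 80 − 16.8 = 63.2.
Round 1 (the retailer proposes): rejecting gives the supplier an expected 0.7 × 63.2 = 44.24; the retailer offers that and keeps 35.76.

35.76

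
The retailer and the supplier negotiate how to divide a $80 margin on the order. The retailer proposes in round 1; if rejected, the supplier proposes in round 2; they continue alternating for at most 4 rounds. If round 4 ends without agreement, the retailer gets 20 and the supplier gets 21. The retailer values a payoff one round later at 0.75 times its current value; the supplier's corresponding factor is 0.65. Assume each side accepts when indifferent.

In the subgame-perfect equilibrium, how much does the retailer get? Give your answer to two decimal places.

47.99

Round 4 (the supplier proposes): the retailer gets 20 if talks fail, so the supplier offers 20 and keeps 60.
Round 3 (the retailer proposes): the supplier can get 60 next round, worth 0.65 × 60 = 39 now; the retailer offers that and keeps 41.
Round 2 (the supplier proposes): the retailer can get 41 next round, worth 0.75 × 41 = 30.75 now. The supplier offers 30.75 and keeps 80 − 30.75 = 49.25.
Round 1 (the retailer proposes): the supplier can get 49.25 next round, worth 0.65 × 49.25 = 32.0125 now; the retailer offers that and keeps 47.9875.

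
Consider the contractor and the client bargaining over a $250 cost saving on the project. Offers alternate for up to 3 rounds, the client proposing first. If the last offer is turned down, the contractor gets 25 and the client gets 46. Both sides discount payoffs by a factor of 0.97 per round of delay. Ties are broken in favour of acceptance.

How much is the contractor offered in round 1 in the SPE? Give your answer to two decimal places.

30.80

Work backward from the last round.
Round 3 (the client proposes): the contractor gets 25 if talks fail, so the client offers 25 and keeps 225.
Round 2 (the contractor proposes): the client can get 225 next round, worth 0.97 × 225 = 218.25 now; the contractor offers that and keeps 31.75.
Round 1 (the client proposes): the contractor can get 31.75 next round, worth 0.97 × 31.75 = 30.7975 now; the client offers that and keeps 219.2025.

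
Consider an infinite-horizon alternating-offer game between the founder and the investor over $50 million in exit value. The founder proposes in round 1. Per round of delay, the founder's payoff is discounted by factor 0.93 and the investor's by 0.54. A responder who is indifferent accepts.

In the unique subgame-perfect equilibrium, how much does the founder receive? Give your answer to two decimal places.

46.20

In a stationary SPE each proposer offers the other exactly their discounted continuation value.
If the founder keeps x when proposing and the investor keeps y when proposing, then x = 50 − 0.54y and y = 50 − 0.93x.
Solving: x = 50(1 − 0.54) / (1 − 0.93·0.54) = 23 / 0.4978 ≈ 46.2033.
The investor gets 50 − 46.2033 ≈ 3.7967.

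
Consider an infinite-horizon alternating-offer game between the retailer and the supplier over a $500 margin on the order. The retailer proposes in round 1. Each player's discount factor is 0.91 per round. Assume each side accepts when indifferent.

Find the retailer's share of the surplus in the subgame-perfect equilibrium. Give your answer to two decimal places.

261.78

In a stationary SPE each proposer offers the other exactly their discounted continuation value.
If the retailer keeps x when proposing and the supplier keeps y when proposing, then x = 500 − 0.91y and y = 500 − 0.91x.
Solving: x = 500(1 − 0.91) / (1 − 0.91·0.91) = 45 / 0.1719 ≈ 261.7801.
The supplier gets 500 − 261.7801 ≈ 238.2199.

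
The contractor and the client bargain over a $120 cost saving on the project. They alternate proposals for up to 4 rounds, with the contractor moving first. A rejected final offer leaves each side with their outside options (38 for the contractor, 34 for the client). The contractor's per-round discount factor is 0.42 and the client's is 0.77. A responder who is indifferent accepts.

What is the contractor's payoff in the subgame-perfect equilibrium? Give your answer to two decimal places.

45.99

Solve by backward induction from round 4.
Round 4 (the client proposes): the contractor gets 38 if talks fail, so the client offers 38 and keeps 82.
Round 3 (the contractor proposes): the client can get 82 next round, worth 0.77 × 82 = 63.14 now, so the contractor offers 63.14, keeping 56.86.
Round 2 (the client proposes): the contractor can get 56.86 next round, worth 0.42 × 56.86 = 23.8812 now. The client offers 23.8812 and keeps 120 − 23.8812 = 96.1188.
Round 1 (the contractor proposes): the client can get 96.1188 next round, worth 0.77 × 96.1188 = 74.011476 now. The contractor offers 74.011476 and keeps 120 − 74.011476 = 45.988524.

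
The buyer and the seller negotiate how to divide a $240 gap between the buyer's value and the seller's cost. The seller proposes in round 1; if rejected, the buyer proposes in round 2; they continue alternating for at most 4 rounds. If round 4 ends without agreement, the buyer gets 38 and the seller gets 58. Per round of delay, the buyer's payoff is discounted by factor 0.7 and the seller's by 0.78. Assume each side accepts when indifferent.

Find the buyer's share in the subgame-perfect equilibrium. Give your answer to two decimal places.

Work backward from the last round.
Round 4 (the buyer proposes): the seller gets 58 if talks fail, so the buyer offers 58 and keeps 182.
Round 3 (the seller proposes): the buyer can get 182 next round, worth 0.7 × 182 = 127.4 now. The seller offers 127.4 and keeps 240 − 127.4 = 112.6.
Round 2 (the buyer proposes): the seller can get 112.6 next round, worth 0.78 × 112.6 = 87.828 now; the buyer offers that and keeps 152.172.
Round 1 (the seller proposes): the buyer can get 152.172 next round, worth 0.7 × 152.172 = 106.5204 now. The seller offers 106.5204 and keeps 240 − 106.5204 = 133.4796.

106.52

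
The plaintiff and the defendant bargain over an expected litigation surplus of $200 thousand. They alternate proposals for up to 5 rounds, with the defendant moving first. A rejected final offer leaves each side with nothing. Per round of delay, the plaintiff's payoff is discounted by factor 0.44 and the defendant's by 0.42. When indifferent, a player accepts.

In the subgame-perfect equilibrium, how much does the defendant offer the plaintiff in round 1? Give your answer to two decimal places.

60.47

Round 5 (the defendant proposes): rejection yields 0 for the plaintiff; the defendant offers 0 and keeps 200.
Round 4 (the plaintiff proposes): the defendant can get 200 next round, worth 0.42 × 200 = 84 now. The plaintiff offers 84 and keeps 200 − 84 = 116.
Round 3 (the defendant proposes): the plaintiff can get 116 next round, worth 0.44 × 116 = 51.04 now. The defendant offers 51.04 and keeps 200 − 51.04 = 148.96.
Round 2 (the plaintiff proposes): the defendant can get 148.96 next round, worth 0.42 × 148.96 = 62.5632 now, so the plaintiff offers 62.5632, keeping 137.4368.
Round 1 (the defendant proposes): the plaintiff can get 137.4368 next round, worth 0.44 × 137.4368 = 60.472192 now. The defendant offers 60.472192 and keeps 200 − 60.472192 = 139.527808.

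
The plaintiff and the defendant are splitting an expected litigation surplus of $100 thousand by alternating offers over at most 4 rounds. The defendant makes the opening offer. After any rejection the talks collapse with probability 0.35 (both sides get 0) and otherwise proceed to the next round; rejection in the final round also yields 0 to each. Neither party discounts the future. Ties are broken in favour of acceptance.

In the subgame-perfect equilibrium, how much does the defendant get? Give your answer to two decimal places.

49.79

By backward induction:
Round 4 (the plaintiff proposes): rejection yields 0 for the defendant; the plaintiff offers 0 and keeps 100.
Round 3 (the defendant proposes): rejecting gives the plaintiff an expected 0.65 × 100 = 65; the defendant offers that and keeps 35.
Round 2 (the plaintiff proposes): rejecting gives the defendant an expected 0.65 × 35 = 22.75, so the plaintiff offers 22.75, keeping 77.25.
Round 1 (the defendant proposes): rejecting gives the plaintiff an expected 0.65 × 77.25 = 50.2125; the defendant offers that and keeps 49.7875.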